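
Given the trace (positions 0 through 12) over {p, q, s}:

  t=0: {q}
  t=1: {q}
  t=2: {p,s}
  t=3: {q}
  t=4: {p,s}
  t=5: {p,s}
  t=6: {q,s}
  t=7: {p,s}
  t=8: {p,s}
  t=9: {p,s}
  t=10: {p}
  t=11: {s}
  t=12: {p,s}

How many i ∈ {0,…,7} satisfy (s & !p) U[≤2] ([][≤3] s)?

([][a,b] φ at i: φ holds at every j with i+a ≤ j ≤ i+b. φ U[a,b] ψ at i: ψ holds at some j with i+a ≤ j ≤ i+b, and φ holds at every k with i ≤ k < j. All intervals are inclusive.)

3

Evaluate at each i in [0,7]:
  i=0: ✗ (no rhs in [0,2])
  i=1: ✗ (no rhs in [1,3])
  i=2: ✗ (lhs fails at k=2 before rhs at j=4)
  i=3: ✗ (lhs fails at k=3 before rhs at j=4)
  i=4: ✓ (rhs at j=4)
  i=5: ✓ (rhs at j=5)
  i=6: ✓ (rhs at j=6)
  i=7: ✗ (no rhs in [7,9])
Positions where it holds: {4, 5, 6} → 3.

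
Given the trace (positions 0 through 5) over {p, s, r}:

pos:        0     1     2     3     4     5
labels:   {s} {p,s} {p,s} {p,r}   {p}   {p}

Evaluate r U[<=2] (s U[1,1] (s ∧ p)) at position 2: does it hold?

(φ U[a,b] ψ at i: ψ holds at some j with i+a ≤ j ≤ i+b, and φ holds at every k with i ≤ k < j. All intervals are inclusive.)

Need some j in [2,4] with (s U[1,1] (s ∧ p)), and r at every k in [2,j-1].
  j=2: (s U[1,1] (s ∧ p)) — fails.
  j=3: (s U[1,1] (s ∧ p)) — fails.
  j=4: (s U[1,1] (s ∧ p)) — fails.
No j in the window works → until fails.

Does not hold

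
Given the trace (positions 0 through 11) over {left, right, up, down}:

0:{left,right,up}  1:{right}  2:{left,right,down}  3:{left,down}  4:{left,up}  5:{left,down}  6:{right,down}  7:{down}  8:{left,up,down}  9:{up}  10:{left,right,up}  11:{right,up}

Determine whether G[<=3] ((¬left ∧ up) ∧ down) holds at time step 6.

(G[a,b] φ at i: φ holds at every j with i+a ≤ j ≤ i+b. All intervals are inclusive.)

Does not hold

Check ((¬left ∧ up) ∧ down) at every j in [6,9]:
  j=6: false
  j=7: false
  j=8: false
  j=9: false
Fails at j=6 → formula fails.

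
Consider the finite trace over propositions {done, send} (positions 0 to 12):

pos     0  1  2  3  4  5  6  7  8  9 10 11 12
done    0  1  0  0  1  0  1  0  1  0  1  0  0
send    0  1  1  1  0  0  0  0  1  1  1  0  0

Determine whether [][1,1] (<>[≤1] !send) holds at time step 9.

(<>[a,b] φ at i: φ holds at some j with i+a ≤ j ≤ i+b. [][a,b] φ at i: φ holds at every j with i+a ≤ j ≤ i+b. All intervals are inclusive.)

Holds

Check <>[≤1] !send at every j in [10,10]:
  j=10: holds (witness at 11)
All positions satisfy it → formula holds.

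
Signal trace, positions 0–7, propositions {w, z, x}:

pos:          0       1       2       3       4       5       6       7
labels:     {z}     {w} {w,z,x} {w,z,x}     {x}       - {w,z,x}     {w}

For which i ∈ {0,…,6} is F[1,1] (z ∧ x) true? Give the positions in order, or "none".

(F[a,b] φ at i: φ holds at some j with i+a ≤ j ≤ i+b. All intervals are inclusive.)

1, 2, 5

Evaluate at each i in [0,6]:
  i=0: ✗ (none in [1,1])
  i=1: ✓ (witness j=2)
  i=2: ✓ (witness j=3)
  i=3: ✗ (none in [4,4])
  i=4: ✗ (none in [5,5])
  i=5: ✓ (witness j=6)
  i=6: ✗ (none in [7,7])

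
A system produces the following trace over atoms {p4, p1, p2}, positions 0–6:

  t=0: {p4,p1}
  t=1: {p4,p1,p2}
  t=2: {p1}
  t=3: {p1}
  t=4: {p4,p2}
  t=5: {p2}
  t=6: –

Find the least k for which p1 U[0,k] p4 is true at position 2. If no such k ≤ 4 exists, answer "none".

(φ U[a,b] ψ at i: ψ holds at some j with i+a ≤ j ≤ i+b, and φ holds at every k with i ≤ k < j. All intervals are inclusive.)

2

Need earliest j ≥ 2 with p4, and p1 at every k in [2,j-1].
  j=2: rhs fails.
  j=3: rhs fails.
  j=4: rhs holds; lhs holds on [2,3]. k = 2.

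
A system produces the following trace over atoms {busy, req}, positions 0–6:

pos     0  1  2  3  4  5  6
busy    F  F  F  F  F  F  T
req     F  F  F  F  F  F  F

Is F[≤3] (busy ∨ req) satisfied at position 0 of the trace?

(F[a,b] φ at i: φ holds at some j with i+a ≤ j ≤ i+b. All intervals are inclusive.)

False

Check (busy ∨ req) at each j in [0,3]:
  j=0: false
  j=1: false
  j=2: false
  j=3: false
No position in the window satisfies it → formula fails.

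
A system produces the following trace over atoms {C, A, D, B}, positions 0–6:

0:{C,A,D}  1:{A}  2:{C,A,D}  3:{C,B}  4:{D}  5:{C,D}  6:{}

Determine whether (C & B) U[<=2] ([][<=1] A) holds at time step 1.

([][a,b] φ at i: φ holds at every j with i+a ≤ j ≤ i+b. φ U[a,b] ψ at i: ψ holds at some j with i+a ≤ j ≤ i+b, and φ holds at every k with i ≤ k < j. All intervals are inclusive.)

Need some j in [1,3] with [][<=1] A, and (C & B) at every k in [1,j-1].
  j=1: [][<=1] A holds; no prefix to check → satisfied.

Yes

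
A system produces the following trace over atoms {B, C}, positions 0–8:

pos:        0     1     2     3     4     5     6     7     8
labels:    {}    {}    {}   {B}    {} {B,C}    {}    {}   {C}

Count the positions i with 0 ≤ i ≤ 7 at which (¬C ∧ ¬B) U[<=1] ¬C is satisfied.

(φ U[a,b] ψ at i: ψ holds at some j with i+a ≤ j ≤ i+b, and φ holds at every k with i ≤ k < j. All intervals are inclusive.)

7

Evaluate at each i in [0,7]:
  i=0: ✓ (rhs at j=0)
  i=1: ✓ (rhs at j=1)
  i=2: ✓ (rhs at j=2)
  i=3: ✓ (rhs at j=3)
  i=4: ✓ (rhs at j=4)
  i=5: ✗ (lhs fails at k=5 before rhs at j=6)
  i=6: ✓ (rhs at j=6)
  i=7: ✓ (rhs at j=7)
Positions where it holds: {0, 1, 2, 3, 4, 6, 7} → 7.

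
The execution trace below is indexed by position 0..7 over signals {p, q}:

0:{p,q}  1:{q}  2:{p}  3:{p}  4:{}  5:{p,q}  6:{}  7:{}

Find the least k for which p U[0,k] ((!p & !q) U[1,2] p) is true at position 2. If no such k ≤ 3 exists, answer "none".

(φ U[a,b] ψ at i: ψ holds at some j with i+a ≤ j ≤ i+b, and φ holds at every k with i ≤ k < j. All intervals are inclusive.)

Need earliest j ≥ 2 with ((!p & !q) U[1,2] p), and p at every k in [2,j-1].
  j=2: rhs fails.
  j=3: rhs fails.
  j=4: rhs holds; lhs holds on [2,3]. k = 2.

2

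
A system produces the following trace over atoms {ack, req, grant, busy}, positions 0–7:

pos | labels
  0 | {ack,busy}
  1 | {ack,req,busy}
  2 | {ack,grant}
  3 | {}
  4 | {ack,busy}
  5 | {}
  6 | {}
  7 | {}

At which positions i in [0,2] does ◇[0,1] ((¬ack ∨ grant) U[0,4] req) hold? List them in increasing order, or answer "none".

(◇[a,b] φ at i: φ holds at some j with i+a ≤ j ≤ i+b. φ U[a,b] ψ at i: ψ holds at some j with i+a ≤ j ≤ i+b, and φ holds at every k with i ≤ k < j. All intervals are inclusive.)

Evaluate at each i in [0,2]:
  i=0: ✓ (witness j=1)
  i=1: ✓ (witness j=1)
  i=2: ✗ (none in [2,3])

0, 1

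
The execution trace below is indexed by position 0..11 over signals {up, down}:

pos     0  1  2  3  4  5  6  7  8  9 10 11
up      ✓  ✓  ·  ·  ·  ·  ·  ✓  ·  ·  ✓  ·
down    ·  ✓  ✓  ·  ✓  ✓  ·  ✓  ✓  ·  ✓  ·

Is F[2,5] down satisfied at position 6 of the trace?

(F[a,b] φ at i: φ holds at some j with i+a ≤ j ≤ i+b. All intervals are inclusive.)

Holds

Check down at each j in [8,11]:
  j=8: true
  j=9: false
  j=10: true
  j=11: false
Found at j=8 → formula holds.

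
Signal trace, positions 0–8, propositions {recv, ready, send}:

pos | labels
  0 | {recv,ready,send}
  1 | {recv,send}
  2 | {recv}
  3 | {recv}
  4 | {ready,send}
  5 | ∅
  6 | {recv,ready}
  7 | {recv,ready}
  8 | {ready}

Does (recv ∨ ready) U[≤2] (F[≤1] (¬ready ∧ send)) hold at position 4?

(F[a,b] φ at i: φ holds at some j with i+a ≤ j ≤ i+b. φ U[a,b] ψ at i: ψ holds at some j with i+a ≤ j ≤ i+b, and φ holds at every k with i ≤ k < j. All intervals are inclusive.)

False

Need some j in [4,6] with F[≤1] (¬ready ∧ send), and (recv ∨ ready) at every k in [4,j-1].
  j=4: F[≤1] (¬ready ∧ send) — fails (none in [4,5]).
  j=5: F[≤1] (¬ready ∧ send) — fails (none in [5,6]).
  j=6: F[≤1] (¬ready ∧ send) — fails (none in [6,7]).
No j in the window works → until fails.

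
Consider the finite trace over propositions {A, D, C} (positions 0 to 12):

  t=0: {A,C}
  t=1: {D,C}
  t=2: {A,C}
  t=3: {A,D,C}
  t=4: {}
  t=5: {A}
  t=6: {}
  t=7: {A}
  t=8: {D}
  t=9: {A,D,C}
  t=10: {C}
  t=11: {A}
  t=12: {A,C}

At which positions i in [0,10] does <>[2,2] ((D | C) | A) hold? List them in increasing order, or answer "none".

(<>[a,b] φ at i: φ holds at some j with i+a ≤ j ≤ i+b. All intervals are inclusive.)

Evaluate at each i in [0,10]:
  i=0: ✓ (witness j=2)
  i=1: ✓ (witness j=3)
  i=2: ✗ (none in [4,4])
  i=3: ✓ (witness j=5)
  i=4: ✗ (none in [6,6])
  i=5: ✓ (witness j=7)
  i=6: ✓ (witness j=8)
  i=7: ✓ (witness j=9)
  i=8: ✓ (witness j=10)
  i=9: ✓ (witness j=11)
  i=10: ✓ (witness j=12)

0, 1, 3, 5, 6, 7, 8, 9, 10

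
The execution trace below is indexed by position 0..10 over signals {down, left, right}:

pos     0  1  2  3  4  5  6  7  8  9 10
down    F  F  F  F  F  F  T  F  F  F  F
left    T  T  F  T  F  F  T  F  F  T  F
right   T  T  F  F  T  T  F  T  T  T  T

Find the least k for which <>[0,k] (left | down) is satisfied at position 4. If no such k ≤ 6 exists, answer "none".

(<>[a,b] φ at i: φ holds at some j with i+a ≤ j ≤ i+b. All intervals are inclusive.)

Scan j = 4,5,… for (left | down):
  j=4: fails
  j=5: fails
  j=6: holds
First hit at j=6, so smallest k = 6-4 = 2.

2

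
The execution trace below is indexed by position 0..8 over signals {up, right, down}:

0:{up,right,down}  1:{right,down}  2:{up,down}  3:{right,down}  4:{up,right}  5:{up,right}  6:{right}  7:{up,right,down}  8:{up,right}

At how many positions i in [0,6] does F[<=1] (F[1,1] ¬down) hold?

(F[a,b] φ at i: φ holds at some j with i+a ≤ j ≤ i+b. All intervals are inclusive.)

Evaluate at each i in [0,6]:
  i=0: ✗ (none in [0,1])
  i=1: ✗ (none in [1,2])
  i=2: ✓ (witness j=3)
  i=3: ✓ (witness j=3)
  i=4: ✓ (witness j=4)
  i=5: ✓ (witness j=5)
  i=6: ✓ (witness j=7)
Positions where it holds: {2, 3, 4, 5, 6} → 5.

5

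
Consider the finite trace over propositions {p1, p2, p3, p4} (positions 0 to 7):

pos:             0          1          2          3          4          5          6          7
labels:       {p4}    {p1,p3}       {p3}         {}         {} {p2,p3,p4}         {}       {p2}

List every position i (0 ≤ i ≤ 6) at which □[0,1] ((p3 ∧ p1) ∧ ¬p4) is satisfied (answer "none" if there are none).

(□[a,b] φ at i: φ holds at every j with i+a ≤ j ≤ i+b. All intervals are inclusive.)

none

Evaluate at each i in [0,6]:
  i=0: ✗ (fails at j=0)
  i=1: ✗ (fails at j=2)
  i=2: ✗ (fails at j=2)
  i=3: ✗ (fails at j=3)
  i=4: ✗ (fails at j=4)
  i=5: ✗ (fails at j=5)
  i=6: ✗ (fails at j=6)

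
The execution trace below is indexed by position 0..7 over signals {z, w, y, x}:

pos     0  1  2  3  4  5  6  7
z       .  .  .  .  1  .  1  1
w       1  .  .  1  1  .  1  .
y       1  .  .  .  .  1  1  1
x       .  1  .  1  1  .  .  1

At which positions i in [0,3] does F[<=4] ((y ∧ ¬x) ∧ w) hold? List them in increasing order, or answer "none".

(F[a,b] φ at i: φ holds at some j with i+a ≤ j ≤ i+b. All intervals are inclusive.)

Evaluate at each i in [0,3]:
  i=0: ✓ (witness j=0)
  i=1: ✗ (none in [1,5])
  i=2: ✓ (witness j=6)
  i=3: ✓ (witness j=6)

0, 2, 3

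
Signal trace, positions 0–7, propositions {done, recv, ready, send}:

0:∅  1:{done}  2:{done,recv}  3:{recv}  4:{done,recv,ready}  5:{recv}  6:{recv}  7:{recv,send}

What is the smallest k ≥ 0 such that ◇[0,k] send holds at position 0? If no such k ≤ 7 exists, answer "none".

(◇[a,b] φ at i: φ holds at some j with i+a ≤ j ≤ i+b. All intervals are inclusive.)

7

Scan j = 0,1,… for send:
  j=0: fails
  j=1: fails
  j=2: fails
  j=3: fails
  j=4: fails
  j=5: fails
  j=6: fails
  j=7: holds
First hit at j=7, so smallest k = 7-0 = 7.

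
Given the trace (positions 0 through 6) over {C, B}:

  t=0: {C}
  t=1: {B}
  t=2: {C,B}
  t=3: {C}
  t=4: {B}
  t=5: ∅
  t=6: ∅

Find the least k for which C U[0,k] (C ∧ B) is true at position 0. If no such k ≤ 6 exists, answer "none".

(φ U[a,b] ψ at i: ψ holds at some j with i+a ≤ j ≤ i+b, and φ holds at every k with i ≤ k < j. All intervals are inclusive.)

none

Need earliest j ≥ 0 with (C ∧ B), and C at every k in [0,j-1].
  j=0: rhs fails.
  j=1: rhs fails.
  j=2: rhs holds but lhs fails at k=1.
  j=3: rhs fails.
  j=4: rhs fails.
  j=5: rhs fails.
  j=6: rhs fails.
No witness within the range → none.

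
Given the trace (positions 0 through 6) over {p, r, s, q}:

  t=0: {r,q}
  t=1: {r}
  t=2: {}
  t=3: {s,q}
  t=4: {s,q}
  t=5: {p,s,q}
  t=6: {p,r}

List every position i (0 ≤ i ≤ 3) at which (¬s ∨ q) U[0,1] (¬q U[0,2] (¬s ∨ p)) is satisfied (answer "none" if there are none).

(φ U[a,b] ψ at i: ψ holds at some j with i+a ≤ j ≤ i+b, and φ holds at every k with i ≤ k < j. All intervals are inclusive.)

0, 1, 2

Evaluate at each i in [0,3]:
  i=0: ✓ (rhs at j=0)
  i=1: ✓ (rhs at j=1)
  i=2: ✓ (rhs at j=2)
  i=3: ✗ (no rhs in [3,4])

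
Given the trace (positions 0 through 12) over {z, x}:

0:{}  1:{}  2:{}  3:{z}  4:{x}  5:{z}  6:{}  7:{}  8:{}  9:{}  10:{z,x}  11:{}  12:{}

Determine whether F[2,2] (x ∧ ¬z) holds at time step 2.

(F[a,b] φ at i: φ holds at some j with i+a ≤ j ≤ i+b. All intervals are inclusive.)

True

Check (x ∧ ¬z) at each j in [4,4]:
  j=4: true
Found at j=4 → formula holds.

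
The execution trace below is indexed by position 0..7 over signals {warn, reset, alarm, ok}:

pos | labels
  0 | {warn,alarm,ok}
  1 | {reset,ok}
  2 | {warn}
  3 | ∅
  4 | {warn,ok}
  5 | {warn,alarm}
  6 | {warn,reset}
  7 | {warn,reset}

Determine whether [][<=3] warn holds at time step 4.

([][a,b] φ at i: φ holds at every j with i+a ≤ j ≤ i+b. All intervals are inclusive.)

True

Check warn at every j in [4,7]:
  j=4: true
  j=5: true
  j=6: true
  j=7: true
All positions satisfy it → formula holds.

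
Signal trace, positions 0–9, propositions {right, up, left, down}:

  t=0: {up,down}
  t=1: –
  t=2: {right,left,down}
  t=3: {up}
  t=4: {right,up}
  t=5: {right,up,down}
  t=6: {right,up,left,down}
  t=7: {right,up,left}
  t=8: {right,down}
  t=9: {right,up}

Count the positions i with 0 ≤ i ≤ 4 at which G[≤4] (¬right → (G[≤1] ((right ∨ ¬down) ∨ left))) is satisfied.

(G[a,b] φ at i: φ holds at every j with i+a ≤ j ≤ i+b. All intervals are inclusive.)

Evaluate at each i in [0,4]:
  i=0: ✗ (fails at j=0)
  i=1: ✓ (all of [1,5])
  i=2: ✓ (all of [2,6])
  i=3: ✓ (all of [3,7])
  i=4: ✓ (all of [4,8])
Positions where it holds: {1, 2, 3, 4} → 4.

4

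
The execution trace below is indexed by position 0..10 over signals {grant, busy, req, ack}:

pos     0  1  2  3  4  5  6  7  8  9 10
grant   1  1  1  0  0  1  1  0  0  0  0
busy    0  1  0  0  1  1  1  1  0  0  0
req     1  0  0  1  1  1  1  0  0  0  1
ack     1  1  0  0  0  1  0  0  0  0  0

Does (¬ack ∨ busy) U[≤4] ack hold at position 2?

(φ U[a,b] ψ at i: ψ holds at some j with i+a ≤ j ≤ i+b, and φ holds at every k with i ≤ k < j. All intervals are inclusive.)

Need some j in [2,6] with ack, and (¬ack ∨ busy) at every k in [2,j-1].
  j=2: ack false.
  j=3: ack false.
  j=4: ack false.
  j=5: ack holds; (¬ack ∨ busy) holds at every k in [2,4] → satisfied.

True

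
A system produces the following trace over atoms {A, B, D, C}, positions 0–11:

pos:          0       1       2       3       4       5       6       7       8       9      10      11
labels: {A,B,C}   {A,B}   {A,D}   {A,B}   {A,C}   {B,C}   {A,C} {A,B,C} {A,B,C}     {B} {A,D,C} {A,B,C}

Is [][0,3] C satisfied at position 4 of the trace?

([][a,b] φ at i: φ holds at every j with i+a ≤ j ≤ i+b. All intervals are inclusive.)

Check C at every j in [4,7]:
  j=4: true
  j=5: true
  j=6: true
  j=7: true
All positions satisfy it → formula holds.

Yes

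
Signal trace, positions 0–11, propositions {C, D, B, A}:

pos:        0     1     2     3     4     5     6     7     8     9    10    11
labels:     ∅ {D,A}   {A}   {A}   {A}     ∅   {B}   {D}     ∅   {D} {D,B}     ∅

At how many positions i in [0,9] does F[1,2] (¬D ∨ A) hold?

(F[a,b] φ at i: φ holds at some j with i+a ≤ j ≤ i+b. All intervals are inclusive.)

Evaluate at each i in [0,9]:
  i=0: ✓ (witness j=1)
  i=1: ✓ (witness j=2)
  i=2: ✓ (witness j=3)
  i=3: ✓ (witness j=4)
  i=4: ✓ (witness j=5)
  i=5: ✓ (witness j=6)
  i=6: ✓ (witness j=8)
  i=7: ✓ (witness j=8)
  i=8: ✗ (none in [9,10])
  i=9: ✓ (witness j=11)
Positions where it holds: {0, 1, 2, 3, 4, 5, 6, 7, 9} → 9.

9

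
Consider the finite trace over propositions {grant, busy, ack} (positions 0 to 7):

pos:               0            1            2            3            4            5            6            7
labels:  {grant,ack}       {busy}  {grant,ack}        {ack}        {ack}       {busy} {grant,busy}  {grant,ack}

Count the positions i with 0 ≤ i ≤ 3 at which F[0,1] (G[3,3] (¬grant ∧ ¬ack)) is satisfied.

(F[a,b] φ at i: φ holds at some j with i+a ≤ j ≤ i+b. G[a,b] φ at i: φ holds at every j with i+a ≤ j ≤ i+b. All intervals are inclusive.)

Evaluate at each i in [0,3]:
  i=0: ✗ (none in [0,1])
  i=1: ✓ (witness j=2)
  i=2: ✓ (witness j=2)
  i=3: ✗ (none in [3,4])
Positions where it holds: {1, 2} → 2.

2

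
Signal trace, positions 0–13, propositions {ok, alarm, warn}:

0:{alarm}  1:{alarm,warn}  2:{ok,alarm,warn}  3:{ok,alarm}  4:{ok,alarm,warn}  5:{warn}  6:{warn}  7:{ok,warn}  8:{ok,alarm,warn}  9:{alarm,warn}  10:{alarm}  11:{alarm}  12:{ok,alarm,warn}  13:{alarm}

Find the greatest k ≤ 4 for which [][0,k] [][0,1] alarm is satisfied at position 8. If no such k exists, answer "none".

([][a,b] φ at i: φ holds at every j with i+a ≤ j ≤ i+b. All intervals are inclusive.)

4

[][0,1] alarm must hold from j=8 onward; find where it first fails.
  j=8: holds
  j=9: holds
  j=10: holds
  j=11: holds
  j=12: holds
Holds through j=12; largest k = 4.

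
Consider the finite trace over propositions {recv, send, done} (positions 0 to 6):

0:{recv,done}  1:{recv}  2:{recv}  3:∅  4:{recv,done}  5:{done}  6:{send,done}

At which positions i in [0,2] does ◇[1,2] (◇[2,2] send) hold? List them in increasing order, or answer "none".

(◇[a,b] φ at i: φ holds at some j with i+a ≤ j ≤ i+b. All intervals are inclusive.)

Evaluate at each i in [0,2]:
  i=0: ✗ (none in [1,2])
  i=1: ✗ (none in [2,3])
  i=2: ✓ (witness j=4)

2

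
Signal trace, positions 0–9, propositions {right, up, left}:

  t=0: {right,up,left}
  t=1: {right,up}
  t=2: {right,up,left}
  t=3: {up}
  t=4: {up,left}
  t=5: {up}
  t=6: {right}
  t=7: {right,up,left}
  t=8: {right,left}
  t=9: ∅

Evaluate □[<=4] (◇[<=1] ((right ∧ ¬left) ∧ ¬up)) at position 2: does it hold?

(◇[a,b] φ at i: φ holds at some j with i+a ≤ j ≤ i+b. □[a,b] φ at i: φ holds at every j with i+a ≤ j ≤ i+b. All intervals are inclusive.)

False

Check ◇[<=1] ((right ∧ ¬left) ∧ ¬up) at every j in [2,6]:
  j=2: fails (none in [2,3])
  j=3: fails (none in [3,4])
  j=4: fails (none in [4,5])
  j=5: holds (witness at 6)
  j=6: holds (witness at 6)
Fails at j=2 → formula fails.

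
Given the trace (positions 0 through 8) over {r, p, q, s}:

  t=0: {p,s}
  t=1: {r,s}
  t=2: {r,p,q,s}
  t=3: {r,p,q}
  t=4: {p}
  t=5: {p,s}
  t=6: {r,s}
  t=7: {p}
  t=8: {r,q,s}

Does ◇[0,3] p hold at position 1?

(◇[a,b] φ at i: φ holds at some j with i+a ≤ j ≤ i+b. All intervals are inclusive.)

Yes

Check p at each j in [1,4]:
  j=1: false
  j=2: true
  j=3: true
  j=4: true
Found at j=2 → formula holds.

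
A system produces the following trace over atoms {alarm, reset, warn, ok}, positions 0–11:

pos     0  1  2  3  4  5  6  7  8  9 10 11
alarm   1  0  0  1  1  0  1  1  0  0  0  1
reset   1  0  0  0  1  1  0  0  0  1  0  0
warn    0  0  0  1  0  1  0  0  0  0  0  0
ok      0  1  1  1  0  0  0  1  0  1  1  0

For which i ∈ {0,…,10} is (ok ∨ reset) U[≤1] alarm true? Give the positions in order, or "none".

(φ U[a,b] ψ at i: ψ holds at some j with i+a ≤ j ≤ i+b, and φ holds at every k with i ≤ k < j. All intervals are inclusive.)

Evaluate at each i in [0,10]:
  i=0: ✓ (rhs at j=0)
  i=1: ✗ (no rhs in [1,2])
  i=2: ✓ (rhs at j=3; lhs holds on [2,2])
  i=3: ✓ (rhs at j=3)
  i=4: ✓ (rhs at j=4)
  i=5: ✓ (rhs at j=6; lhs holds on [5,5])
  i=6: ✓ (rhs at j=6)
  i=7: ✓ (rhs at j=7)
  i=8: ✗ (no rhs in [8,9])
  i=9: ✗ (no rhs in [9,10])
  i=10: ✓ (rhs at j=11; lhs holds on [10,10])

0, 2, 3, 4, 5, 6, 7, 10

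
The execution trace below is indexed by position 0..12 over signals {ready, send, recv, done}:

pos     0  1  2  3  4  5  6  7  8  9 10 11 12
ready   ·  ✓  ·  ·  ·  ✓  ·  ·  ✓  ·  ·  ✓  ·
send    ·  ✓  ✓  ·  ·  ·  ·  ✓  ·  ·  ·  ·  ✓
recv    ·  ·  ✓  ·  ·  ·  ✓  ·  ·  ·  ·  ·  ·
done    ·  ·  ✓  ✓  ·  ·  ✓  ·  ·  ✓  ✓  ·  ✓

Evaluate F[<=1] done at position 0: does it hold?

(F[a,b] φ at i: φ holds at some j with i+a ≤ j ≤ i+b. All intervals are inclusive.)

Check done at each j in [0,1]:
  j=0: false
  j=1: false
No position in the window satisfies it → formula fails.

False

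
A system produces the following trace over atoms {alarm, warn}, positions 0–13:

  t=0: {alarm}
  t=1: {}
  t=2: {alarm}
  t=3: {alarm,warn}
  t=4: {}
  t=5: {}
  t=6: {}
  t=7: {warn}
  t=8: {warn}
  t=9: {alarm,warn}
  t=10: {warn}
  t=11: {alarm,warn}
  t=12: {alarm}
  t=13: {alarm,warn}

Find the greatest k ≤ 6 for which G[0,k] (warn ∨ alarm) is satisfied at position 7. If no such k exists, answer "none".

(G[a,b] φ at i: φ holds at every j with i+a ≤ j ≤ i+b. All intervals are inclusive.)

(warn ∨ alarm) must hold from j=7 onward; find where it first fails.
  j=7: holds
  j=8: holds
  j=9: holds
  j=10: holds
  j=11: holds
  j=12: holds
  j=13: holds
Holds through j=13; largest k = 6.

6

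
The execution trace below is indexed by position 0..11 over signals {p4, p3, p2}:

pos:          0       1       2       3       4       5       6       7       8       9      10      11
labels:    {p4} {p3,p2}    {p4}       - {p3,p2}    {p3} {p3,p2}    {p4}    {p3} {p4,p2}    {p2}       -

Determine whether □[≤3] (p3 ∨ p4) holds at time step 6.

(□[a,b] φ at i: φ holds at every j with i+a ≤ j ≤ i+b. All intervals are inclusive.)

Holds

Check (p3 ∨ p4) at every j in [6,9]:
  j=6: true
  j=7: true
  j=8: true
  j=9: true
All positions satisfy it → formula holds.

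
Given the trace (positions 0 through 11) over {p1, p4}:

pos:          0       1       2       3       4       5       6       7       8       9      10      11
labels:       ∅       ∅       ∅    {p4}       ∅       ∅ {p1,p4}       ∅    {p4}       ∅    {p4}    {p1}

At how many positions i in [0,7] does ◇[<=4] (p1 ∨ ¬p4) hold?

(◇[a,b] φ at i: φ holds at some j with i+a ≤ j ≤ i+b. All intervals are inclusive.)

Evaluate at each i in [0,7]:
  i=0: ✓ (witness j=0)
  i=1: ✓ (witness j=1)
  i=2: ✓ (witness j=2)
  i=3: ✓ (witness j=4)
  i=4: ✓ (witness j=4)
  i=5: ✓ (witness j=5)
  i=6: ✓ (witness j=6)
  i=7: ✓ (witness j=7)
Positions where it holds: {0, 1, 2, 3, 4, 5, 6, 7} → 8.

8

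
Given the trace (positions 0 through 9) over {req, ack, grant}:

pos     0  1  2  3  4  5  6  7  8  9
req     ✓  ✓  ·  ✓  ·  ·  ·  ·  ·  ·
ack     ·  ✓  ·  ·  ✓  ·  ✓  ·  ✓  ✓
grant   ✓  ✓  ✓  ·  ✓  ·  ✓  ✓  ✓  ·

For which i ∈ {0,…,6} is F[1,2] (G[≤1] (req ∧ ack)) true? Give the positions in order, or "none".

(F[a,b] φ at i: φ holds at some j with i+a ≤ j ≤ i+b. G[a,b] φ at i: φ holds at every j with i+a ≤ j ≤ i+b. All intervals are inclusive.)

Evaluate at each i in [0,6]:
  i=0: ✗ (none in [1,2])
  i=1: ✗ (none in [2,3])
  i=2: ✗ (none in [3,4])
  i=3: ✗ (none in [4,5])
  i=4: ✗ (none in [5,6])
  i=5: ✗ (none in [6,7])
  i=6: ✗ (none in [7,8])

none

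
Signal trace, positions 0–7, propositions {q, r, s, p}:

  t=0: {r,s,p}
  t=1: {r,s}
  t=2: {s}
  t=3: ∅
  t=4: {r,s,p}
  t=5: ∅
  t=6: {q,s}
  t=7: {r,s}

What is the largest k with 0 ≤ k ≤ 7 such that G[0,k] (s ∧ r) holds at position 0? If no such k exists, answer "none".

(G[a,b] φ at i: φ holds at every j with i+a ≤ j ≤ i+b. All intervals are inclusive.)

(s ∧ r) must hold from j=0 onward; find where it first fails.
  j=0: holds
  j=1: holds
  j=2: fails
Holds on [0,1], so largest k = 1.

1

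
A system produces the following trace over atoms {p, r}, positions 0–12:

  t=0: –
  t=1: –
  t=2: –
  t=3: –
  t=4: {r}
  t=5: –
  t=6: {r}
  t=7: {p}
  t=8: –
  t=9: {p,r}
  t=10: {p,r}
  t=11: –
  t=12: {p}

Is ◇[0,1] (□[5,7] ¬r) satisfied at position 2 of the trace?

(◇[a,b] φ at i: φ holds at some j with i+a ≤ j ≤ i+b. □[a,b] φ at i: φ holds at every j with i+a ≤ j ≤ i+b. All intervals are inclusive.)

Check □[5,7] ¬r at each j in [2,3]:
  j=2: fails at 9
  j=3: fails at 9
No position in the window satisfies it → formula fails.

No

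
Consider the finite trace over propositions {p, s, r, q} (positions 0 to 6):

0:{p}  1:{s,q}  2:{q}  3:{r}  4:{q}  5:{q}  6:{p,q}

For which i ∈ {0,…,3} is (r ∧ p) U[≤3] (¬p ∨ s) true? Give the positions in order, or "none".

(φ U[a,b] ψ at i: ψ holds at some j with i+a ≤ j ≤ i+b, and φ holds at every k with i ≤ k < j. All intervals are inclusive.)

1, 2, 3

Evaluate at each i in [0,3]:
  i=0: ✗ (lhs fails at k=0 before rhs at j=1)
  i=1: ✓ (rhs at j=1)
  i=2: ✓ (rhs at j=2)
  i=3: ✓ (rhs at j=3)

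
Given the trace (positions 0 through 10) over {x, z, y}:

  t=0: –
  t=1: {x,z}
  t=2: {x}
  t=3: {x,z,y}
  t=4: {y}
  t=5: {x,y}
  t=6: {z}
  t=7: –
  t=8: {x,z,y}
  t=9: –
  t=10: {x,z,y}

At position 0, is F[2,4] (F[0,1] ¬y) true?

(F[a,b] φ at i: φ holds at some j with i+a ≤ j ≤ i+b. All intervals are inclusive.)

Yes

Check F[0,1] ¬y at each j in [2,4]:
  j=2: holds (witness at 2)
  j=3: fails (none in [3,4])
  j=4: fails (none in [4,5])
Found at j=2 → formula holds.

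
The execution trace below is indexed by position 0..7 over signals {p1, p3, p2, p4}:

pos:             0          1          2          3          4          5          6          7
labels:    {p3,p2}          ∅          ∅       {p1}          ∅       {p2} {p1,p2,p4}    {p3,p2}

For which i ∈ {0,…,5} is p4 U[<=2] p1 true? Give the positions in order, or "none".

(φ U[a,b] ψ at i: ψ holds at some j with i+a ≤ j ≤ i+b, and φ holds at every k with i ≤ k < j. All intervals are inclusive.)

3

Evaluate at each i in [0,5]:
  i=0: ✗ (no rhs in [0,2])
  i=1: ✗ (lhs fails at k=1 before rhs at j=3)
  i=2: ✗ (lhs fails at k=2 before rhs at j=3)
  i=3: ✓ (rhs at j=3)
  i=4: ✗ (lhs fails at k=4 before rhs at j=6)
  i=5: ✗ (lhs fails at k=5 before rhs at j=6)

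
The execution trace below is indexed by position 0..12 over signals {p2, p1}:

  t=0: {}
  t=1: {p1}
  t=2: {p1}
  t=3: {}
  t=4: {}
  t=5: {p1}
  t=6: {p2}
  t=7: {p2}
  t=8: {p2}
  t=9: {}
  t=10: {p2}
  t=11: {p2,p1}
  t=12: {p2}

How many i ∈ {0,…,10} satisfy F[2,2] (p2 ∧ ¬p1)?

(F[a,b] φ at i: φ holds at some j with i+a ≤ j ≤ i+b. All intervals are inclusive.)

5

Evaluate at each i in [0,10]:
  i=0: ✗ (none in [2,2])
  i=1: ✗ (none in [3,3])
  i=2: ✗ (none in [4,4])
  i=3: ✗ (none in [5,5])
  i=4: ✓ (witness j=6)
  i=5: ✓ (witness j=7)
  i=6: ✓ (witness j=8)
  i=7: ✗ (none in [9,9])
  i=8: ✓ (witness j=10)
  i=9: ✗ (none in [11,11])
  i=10: ✓ (witness j=12)
Positions where it holds: {4, 5, 6, 8, 10} → 5.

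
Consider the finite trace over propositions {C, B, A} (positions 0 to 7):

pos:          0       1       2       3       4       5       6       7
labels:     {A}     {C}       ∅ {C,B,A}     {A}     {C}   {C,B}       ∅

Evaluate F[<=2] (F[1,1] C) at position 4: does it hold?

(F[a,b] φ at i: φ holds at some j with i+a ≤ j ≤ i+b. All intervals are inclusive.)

Check F[1,1] C at each j in [4,6]:
  j=4: holds (witness at 5)
  j=5: holds (witness at 6)
  j=6: fails (none in [7,7])
Found at j=4 → formula holds.

Holds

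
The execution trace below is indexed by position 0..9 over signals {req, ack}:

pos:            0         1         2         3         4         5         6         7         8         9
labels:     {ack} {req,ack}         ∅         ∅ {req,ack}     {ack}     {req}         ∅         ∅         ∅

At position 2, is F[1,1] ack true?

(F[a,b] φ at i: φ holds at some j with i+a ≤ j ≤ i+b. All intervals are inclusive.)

Check ack at each j in [3,3]:
  j=3: false
No position in the window satisfies it → formula fails.

Does not hold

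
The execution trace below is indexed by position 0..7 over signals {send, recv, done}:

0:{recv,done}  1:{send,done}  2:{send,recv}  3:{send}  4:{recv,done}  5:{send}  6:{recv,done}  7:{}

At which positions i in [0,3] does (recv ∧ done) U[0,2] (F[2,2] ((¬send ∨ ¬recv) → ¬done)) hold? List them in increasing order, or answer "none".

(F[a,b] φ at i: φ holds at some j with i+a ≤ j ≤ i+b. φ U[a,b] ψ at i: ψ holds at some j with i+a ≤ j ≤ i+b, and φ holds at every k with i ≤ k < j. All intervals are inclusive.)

0, 1, 3

Evaluate at each i in [0,3]:
  i=0: ✓ (rhs at j=0)
  i=1: ✓ (rhs at j=1)
  i=2: ✗ (lhs fails at k=2 before rhs at j=3)
  i=3: ✓ (rhs at j=3)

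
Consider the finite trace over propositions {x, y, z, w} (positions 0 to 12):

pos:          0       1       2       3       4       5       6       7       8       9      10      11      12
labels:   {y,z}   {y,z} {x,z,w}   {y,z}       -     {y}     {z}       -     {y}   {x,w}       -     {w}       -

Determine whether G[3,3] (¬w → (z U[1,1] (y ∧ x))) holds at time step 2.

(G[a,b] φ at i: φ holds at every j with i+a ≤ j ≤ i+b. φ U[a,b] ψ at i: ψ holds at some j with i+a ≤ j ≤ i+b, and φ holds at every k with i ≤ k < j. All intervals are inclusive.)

Check (¬w → (z U[1,1] (y ∧ x))) at every j in [5,5]:
  j=5: antecedent true; consequent fails → ✗
Fails at j=5 → formula fails.

Does not hold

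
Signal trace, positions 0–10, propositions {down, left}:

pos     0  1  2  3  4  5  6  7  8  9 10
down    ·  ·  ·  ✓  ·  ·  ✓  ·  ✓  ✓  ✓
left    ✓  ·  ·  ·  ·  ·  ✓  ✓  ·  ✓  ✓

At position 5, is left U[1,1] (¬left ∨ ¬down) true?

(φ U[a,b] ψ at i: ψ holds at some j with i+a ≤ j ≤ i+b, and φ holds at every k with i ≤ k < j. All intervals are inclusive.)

False

Need some j in [6,6] with (¬left ∨ ¬down), and left at every k in [5,j-1].
  j=6: (¬left ∨ ¬down) false.
No j in the window works → until fails.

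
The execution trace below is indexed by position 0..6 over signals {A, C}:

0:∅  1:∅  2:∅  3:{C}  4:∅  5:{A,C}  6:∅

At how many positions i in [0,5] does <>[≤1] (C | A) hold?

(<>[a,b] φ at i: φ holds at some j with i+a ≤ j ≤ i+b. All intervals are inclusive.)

4

Evaluate at each i in [0,5]:
  i=0: ✗ (none in [0,1])
  i=1: ✗ (none in [1,2])
  i=2: ✓ (witness j=3)
  i=3: ✓ (witness j=3)
  i=4: ✓ (witness j=5)
  i=5: ✓ (witness j=5)
Positions where it holds: {2, 3, 4, 5} → 4.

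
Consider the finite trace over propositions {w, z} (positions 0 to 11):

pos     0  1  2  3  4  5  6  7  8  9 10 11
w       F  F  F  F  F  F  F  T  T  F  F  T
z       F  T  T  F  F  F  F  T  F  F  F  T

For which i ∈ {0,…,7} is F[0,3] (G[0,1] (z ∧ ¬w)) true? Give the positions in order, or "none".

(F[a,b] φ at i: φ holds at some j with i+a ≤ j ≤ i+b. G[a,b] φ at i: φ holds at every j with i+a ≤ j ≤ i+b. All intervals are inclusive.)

0, 1

Evaluate at each i in [0,7]:
  i=0: ✓ (witness j=1)
  i=1: ✓ (witness j=1)
  i=2: ✗ (none in [2,5])
  i=3: ✗ (none in [3,6])
  i=4: ✗ (none in [4,7])
  i=5: ✗ (none in [5,8])
  i=6: ✗ (none in [6,9])
  i=7: ✗ (none in [7,10])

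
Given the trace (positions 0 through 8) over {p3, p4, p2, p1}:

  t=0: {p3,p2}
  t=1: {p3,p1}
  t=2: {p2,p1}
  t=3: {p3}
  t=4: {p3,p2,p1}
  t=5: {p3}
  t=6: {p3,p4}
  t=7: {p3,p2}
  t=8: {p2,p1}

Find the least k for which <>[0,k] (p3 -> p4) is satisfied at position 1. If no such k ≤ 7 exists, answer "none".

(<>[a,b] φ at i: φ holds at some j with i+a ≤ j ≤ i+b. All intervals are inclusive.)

1

Scan j = 1,2,… for (p3 -> p4):
  j=1: fails
  j=2: holds
First hit at j=2, so smallest k = 2-1 = 1.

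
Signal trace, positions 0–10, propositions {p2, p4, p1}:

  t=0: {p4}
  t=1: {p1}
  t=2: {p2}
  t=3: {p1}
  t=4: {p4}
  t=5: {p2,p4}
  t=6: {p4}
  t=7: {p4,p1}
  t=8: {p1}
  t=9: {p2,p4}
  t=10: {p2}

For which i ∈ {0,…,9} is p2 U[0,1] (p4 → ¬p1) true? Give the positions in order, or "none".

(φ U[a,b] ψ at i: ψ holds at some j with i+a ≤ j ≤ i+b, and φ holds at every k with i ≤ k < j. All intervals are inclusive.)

0, 1, 2, 3, 4, 5, 6, 8, 9

Evaluate at each i in [0,9]:
  i=0: ✓ (rhs at j=0)
  i=1: ✓ (rhs at j=1)
  i=2: ✓ (rhs at j=2)
  i=3: ✓ (rhs at j=3)
  i=4: ✓ (rhs at j=4)
  i=5: ✓ (rhs at j=5)
  i=6: ✓ (rhs at j=6)
  i=7: ✗ (lhs fails at k=7 before rhs at j=8)
  i=8: ✓ (rhs at j=8)
  i=9: ✓ (rhs at j=9)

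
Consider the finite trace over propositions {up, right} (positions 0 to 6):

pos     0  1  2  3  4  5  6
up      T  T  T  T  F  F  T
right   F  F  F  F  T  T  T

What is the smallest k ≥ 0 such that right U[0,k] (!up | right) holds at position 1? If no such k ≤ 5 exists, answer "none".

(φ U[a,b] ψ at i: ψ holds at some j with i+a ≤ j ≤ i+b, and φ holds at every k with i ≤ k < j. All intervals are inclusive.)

none

Need earliest j ≥ 1 with (!up | right), and right at every k in [1,j-1].
  j=1: rhs fails.
  j=2: rhs fails.
  j=3: rhs fails.
  j=4: rhs holds but lhs fails at k=1.
  j=5: rhs holds but lhs fails at k=1.
  j=6: rhs holds but lhs fails at k=1.
No witness within the range → none.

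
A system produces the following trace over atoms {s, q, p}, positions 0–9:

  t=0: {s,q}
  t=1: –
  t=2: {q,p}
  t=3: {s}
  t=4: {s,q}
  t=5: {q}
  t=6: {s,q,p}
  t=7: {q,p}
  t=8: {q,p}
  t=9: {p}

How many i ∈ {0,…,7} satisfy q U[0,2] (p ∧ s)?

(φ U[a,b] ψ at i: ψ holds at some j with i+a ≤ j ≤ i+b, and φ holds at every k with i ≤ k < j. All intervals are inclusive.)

3

Evaluate at each i in [0,7]:
  i=0: ✗ (no rhs in [0,2])
  i=1: ✗ (no rhs in [1,3])
  i=2: ✗ (no rhs in [2,4])
  i=3: ✗ (no rhs in [3,5])
  i=4: ✓ (rhs at j=6; lhs holds on [4,5])
  i=5: ✓ (rhs at j=6; lhs holds on [5,5])
  i=6: ✓ (rhs at j=6)
  i=7: ✗ (no rhs in [7,9])
Positions where it holds: {4, 5, 6} → 3.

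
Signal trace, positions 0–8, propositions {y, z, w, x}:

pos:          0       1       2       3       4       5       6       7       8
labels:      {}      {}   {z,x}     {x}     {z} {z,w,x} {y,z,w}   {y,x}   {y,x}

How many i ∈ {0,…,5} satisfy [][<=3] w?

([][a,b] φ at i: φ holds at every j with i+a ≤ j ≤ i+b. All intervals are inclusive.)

0

Evaluate at each i in [0,5]:
  i=0: ✗ (fails at j=0)
  i=1: ✗ (fails at j=1)
  i=2: ✗ (fails at j=2)
  i=3: ✗ (fails at j=3)
  i=4: ✗ (fails at j=4)
  i=5: ✗ (fails at j=7)
Positions where it holds: {} → 0.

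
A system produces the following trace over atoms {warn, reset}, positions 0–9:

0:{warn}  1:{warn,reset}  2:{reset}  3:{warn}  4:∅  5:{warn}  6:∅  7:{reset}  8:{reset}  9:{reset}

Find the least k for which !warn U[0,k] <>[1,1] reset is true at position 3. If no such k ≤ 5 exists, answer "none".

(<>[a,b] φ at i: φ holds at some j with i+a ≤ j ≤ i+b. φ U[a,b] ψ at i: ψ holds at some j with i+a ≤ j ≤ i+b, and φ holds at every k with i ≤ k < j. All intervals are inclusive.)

none

Need earliest j ≥ 3 with <>[1,1] reset, and !warn at every k in [3,j-1].
  j=3: rhs fails.
  j=4: rhs fails.
  j=5: rhs fails.
  j=6: rhs holds but lhs fails at k=3.
  j=7: rhs holds but lhs fails at k=3.
  j=8: rhs holds but lhs fails at k=3.
No witness within the range → none.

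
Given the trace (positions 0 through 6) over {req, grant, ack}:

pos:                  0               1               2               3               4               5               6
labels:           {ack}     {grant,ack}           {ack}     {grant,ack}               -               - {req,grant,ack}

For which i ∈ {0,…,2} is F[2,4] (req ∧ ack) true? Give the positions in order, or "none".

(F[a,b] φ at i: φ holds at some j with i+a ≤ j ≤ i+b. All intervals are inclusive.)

2

Evaluate at each i in [0,2]:
  i=0: ✗ (none in [2,4])
  i=1: ✗ (none in [3,5])
  i=2: ✓ (witness j=6)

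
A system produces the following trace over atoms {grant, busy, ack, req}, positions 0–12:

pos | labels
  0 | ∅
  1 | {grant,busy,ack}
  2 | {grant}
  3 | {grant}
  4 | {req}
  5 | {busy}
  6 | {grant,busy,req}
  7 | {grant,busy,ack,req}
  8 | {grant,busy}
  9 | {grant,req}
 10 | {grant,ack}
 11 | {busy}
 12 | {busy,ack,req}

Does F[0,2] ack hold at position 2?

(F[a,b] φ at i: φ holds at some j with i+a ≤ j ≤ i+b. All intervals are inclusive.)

No

Check ack at each j in [2,4]:
  j=2: false
  j=3: false
  j=4: false
No position in the window satisfies it → formula fails.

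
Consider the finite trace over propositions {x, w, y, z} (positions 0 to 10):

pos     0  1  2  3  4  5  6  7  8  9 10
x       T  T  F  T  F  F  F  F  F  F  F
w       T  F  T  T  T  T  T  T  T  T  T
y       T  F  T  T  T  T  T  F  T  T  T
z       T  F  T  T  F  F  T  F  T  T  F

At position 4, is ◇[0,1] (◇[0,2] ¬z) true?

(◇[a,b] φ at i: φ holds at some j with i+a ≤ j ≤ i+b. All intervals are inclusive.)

True

Check ◇[0,2] ¬z at each j in [4,5]:
  j=4: holds (witness at 4)
  j=5: holds (witness at 5)
Found at j=4 → formula holds.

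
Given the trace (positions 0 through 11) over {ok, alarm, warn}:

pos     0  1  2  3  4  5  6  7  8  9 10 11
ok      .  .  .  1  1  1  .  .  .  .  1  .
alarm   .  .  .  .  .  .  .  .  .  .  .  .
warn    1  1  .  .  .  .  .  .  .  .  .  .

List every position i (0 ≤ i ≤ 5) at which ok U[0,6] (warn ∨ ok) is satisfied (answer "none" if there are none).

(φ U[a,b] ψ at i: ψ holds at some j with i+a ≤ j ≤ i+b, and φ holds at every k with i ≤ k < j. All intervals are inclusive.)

Evaluate at each i in [0,5]:
  i=0: ✓ (rhs at j=0)
  i=1: ✓ (rhs at j=1)
  i=2: ✗ (lhs fails at k=2 before rhs at j=3)
  i=3: ✓ (rhs at j=3)
  i=4: ✓ (rhs at j=4)
  i=5: ✓ (rhs at j=5)

0, 1, 3, 4, 5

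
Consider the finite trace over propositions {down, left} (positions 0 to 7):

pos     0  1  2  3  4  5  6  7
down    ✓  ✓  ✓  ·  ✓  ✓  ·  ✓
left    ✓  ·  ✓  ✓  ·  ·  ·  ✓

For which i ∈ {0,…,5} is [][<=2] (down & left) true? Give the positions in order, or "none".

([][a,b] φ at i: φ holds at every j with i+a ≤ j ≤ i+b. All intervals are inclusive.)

none

Evaluate at each i in [0,5]:
  i=0: ✗ (fails at j=1)
  i=1: ✗ (fails at j=1)
  i=2: ✗ (fails at j=3)
  i=3: ✗ (fails at j=3)
  i=4: ✗ (fails at j=4)
  i=5: ✗ (fails at j=5)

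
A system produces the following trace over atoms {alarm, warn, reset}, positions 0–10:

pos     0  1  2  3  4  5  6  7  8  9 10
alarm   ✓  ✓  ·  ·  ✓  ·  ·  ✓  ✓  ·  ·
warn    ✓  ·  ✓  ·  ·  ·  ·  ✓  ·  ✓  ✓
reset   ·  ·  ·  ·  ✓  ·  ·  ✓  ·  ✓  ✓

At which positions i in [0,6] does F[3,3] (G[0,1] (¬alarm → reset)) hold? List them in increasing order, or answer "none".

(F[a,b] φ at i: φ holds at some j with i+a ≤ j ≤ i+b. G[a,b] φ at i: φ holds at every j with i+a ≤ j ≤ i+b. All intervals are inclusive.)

Evaluate at each i in [0,6]:
  i=0: ✗ (none in [3,3])
  i=1: ✗ (none in [4,4])
  i=2: ✗ (none in [5,5])
  i=3: ✗ (none in [6,6])
  i=4: ✓ (witness j=7)
  i=5: ✓ (witness j=8)
  i=6: ✓ (witness j=9)

4, 5, 6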